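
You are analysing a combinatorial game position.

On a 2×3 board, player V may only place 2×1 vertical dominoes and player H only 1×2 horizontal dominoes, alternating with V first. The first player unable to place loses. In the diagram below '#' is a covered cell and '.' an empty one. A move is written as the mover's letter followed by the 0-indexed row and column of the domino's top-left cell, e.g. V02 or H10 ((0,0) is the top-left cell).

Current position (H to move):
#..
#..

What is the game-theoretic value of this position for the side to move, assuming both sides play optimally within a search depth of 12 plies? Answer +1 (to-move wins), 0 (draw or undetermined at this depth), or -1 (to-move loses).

[#../#..] H move#1: H01:+1/###/#..*, H11:+1/#../###
[###/#..] end (terminal -1, V#2); searched #../#.. to 12

value(#../#.., H) = +1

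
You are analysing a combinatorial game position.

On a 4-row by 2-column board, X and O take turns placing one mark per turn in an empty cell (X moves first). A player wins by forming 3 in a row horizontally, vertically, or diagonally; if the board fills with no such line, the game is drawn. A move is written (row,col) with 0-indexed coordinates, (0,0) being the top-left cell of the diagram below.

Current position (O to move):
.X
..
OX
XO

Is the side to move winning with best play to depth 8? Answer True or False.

O winning at [.X/../OX/XO]: False

ply 1, O at .X/../OX/XO | (0,0)=-1→OX/../OX/XO; (1,0)=-1→.X/O./OX/XO; (1,1)=+0→.X/.O/OX/XO*
ply 2, X at .X/.O/OX/XO | (0,0)=+0→XX/.O/OX/XO*; (1,0)=+0→.X/XO/OX/XO
ply 3, O at XX/.O/OX/XO | (1,0)=+0→XX/OO/OX/XO*
ply 4: XX/OO/OX/XO is terminal +0 (X); from .X/../OX/XO depth 8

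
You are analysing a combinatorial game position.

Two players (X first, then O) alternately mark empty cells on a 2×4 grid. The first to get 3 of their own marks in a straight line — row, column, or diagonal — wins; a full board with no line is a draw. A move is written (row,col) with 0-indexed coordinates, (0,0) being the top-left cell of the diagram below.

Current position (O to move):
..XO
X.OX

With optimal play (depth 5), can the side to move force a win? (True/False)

O winning at [..XO/X.OX]: False

[..XO/X.OX] O move#1: (0,0):+0/O.XO/X.OX*, (0,1):+0/.OXO/X.OX, (1,1):+0/..XO/XOOX
[O.XO/X.OX] X move#2: (0,1):+0/OXXO/X.OX*, (1,1):+0/O.XO/XXOX
[OXXO/X.OX] O move#3: (1,1):+0/OXXO/XOOX*
[OXXO/XOOX] end (terminal +0, X#4); searched ..XO/X.OX to 5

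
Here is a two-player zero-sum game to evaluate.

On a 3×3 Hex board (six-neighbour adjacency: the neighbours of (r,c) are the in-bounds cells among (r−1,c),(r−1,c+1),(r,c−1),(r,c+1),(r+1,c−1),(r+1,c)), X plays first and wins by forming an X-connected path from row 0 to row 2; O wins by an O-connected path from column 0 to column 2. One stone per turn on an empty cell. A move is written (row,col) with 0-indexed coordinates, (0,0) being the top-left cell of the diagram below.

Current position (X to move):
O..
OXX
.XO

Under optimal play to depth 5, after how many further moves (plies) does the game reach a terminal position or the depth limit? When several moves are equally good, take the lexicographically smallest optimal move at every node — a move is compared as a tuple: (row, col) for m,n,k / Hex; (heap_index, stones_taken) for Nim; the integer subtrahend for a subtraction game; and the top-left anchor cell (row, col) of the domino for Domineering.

PV length from [O../OXX/.XO]: 1 ply

p1 X@[O../OXX/.XO]: (0,1)[OX./OXX/.XO]+1* (0,2)[O.X/OXX/.XO]+1 (2,0)[O../OXX/XXO]+1
p2 O@[OX./OXX/.XO] terminal -1; root [O../OXX/.XO] d5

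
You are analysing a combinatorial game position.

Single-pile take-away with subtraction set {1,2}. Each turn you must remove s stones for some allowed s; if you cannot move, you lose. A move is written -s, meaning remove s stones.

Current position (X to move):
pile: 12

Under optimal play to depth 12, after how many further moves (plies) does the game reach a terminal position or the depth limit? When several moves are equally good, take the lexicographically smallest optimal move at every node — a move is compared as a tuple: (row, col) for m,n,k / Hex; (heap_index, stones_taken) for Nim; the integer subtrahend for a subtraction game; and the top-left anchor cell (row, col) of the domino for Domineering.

PV length from [12]: 8 plies

[12] X move#1: -1:-1/11*, -2:-1/10
[11] O move#2: -1:-1/10, -2:+1/9*
[9] X move#3: -1:-1/8*, -2:-1/7
[8] O move#4: -1:-1/7, -2:+1/6*
[6] X move#5: -1:-1/5*, -2:-1/4
[5] O move#6: -1:-1/4, -2:+1/3*
[3] X move#7: -1:-1/2*, -2:-1/1
[2] O move#8: -1:-1/1, -2:+1/0*
[0] end (terminal -1, X#9); searched 12 to 12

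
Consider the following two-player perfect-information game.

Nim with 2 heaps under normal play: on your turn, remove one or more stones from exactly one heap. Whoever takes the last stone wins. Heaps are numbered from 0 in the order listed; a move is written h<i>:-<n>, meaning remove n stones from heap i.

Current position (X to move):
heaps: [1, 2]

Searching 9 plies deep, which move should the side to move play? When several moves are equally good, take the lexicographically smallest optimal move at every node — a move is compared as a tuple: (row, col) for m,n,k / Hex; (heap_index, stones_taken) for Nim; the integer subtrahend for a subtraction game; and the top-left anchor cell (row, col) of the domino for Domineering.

[(1,2)] X move#1: h0:-1:-1/(0,2), h1:-1:+1/(1,1)*, h1:-2:-1/(1,0)
[(1,1)] O move#2: h0:-1:-1/(0,1)*, h1:-1:-1/(1,0)
[(0,1)] X move#3: h1:-1:+1/(0,0)*
[(0,0)] end (terminal -1, O#4); searched (1,2) to 9

X's best at [(1,2)]: h1:-1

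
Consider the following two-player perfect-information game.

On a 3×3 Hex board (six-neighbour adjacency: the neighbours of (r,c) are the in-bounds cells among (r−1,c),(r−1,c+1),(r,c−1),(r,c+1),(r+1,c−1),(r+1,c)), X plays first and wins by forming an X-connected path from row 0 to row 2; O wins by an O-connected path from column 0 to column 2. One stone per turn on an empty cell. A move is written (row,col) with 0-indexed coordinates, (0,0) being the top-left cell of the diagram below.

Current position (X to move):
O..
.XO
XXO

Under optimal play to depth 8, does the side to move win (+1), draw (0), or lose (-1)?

p1 X@[O../.XO/XXO]: (0,1)[OX./.XO/XXO]+1* (0,2)[O.X/.XO/XXO]+1 (1,0)[O../XXO/XXO]+1
p2 O@[OX./.XO/XXO] terminal -1; root [O../.XO/XXO] d8

value(O../.XO/XXO, X) = +1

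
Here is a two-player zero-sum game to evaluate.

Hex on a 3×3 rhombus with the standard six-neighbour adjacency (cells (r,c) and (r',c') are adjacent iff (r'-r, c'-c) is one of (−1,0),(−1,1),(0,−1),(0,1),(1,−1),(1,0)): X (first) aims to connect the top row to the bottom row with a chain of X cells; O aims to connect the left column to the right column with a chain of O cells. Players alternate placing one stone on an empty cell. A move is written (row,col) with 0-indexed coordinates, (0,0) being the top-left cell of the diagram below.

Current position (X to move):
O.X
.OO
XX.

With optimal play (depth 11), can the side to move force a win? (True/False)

X winning at [O.X/.OO/XX.]: False

p1 X@[O.X/.OO/XX.]: (0,1)[OXX/.OO/XX.]-1* (1,0)[O.X/XOO/XX.]-1 (2,2)[O.X/.OO/XXX]-1
p2 O@[OXX/.OO/XX.]: (1,0)[OXX/OOO/XX.]+1* (2,2)[OXX/.OO/XXO]-1
p3 X@[OXX/OOO/XX.] terminal -1; root [O.X/.OO/XX.] d11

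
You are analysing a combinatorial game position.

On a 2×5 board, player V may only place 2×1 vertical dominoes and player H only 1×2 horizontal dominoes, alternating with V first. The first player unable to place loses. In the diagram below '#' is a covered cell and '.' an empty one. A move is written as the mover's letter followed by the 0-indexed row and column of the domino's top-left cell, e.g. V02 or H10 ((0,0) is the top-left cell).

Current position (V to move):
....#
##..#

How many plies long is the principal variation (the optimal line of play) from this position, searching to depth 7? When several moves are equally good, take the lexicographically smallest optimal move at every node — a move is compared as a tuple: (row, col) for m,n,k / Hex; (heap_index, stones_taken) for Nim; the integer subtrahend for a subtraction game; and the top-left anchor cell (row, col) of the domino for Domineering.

ply 1, V at ....#/##..# | V02=+1→..#.#/###.#*; V03=-1→...##/##.##
ply 2, H at ..#.#/###.# | H00=-1→###.#/###.#*
ply 3, V at ###.#/###.# | V03=+1→#####/#####*
ply 4: #####/##### is terminal -1 (H); from ....#/##..# depth 7

PV length from [....#/##..#]: 3 plies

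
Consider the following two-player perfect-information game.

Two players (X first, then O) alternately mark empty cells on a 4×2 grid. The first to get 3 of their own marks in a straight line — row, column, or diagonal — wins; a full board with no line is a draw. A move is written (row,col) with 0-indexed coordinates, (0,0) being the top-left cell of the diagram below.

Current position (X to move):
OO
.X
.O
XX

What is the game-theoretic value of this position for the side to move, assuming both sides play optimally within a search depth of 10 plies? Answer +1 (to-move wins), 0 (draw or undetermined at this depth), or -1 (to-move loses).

value(OO/.X/.O/XX, X) = 0

p1 X@[OO/.X/.O/XX]: (1,0)[OO/XX/.O/XX]+0* (2,0)[OO/.X/XO/XX]+0
p2 O@[OO/XX/.O/XX]: (2,0)[OO/XX/OO/XX]+0*
p3 X@[OO/XX/OO/XX] terminal +0; root [OO/.X/.O/XX] d10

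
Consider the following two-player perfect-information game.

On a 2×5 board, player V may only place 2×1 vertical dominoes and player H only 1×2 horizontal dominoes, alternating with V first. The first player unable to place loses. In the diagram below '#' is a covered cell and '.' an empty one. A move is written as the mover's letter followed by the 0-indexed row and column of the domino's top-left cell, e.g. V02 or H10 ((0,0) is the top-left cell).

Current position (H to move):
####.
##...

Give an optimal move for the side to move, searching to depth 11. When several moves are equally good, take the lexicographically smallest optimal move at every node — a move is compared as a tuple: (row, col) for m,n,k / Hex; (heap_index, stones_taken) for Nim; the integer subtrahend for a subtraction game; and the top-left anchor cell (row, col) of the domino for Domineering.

p1 H@[####./##...]: H12[####./####.]-1 H13[####./##.##]+1*
p2 V@[####./##.##] terminal -1; root [####./##...] d11

H's best at [####./##...]: H13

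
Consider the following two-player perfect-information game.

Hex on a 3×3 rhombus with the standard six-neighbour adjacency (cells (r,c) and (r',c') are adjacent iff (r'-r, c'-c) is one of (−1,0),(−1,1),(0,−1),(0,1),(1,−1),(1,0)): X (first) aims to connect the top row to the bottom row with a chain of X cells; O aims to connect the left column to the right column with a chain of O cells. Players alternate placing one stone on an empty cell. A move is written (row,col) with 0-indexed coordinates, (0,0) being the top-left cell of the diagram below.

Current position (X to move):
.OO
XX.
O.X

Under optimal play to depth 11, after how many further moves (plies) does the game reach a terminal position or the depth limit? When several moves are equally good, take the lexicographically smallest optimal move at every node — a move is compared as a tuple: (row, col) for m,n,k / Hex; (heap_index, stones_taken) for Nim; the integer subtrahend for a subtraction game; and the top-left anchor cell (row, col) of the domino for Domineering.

PV length from [.OO/XX./O.X]: 3 plies

p1 X@[.OO/XX./O.X]: (0,0)[XOO/XX./O.X]+1* (1,2)[.OO/XXX/O.X]-1 (2,1)[.OO/XX./OXX]-1
p2 O@[XOO/XX./O.X]: (1,2)[XOO/XXO/O.X]-1* (2,1)[XOO/XX./OOX]-1
p3 X@[XOO/XXO/O.X]: (2,1)[XOO/XXO/OXX]+1*
p4 O@[XOO/XXO/OXX] terminal -1; root [.OO/XX./O.X] d11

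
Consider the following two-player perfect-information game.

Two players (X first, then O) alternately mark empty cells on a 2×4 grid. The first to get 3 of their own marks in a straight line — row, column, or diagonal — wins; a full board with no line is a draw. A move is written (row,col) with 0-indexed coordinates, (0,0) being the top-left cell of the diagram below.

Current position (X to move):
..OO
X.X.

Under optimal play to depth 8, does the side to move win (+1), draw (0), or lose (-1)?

value(..OO/X.X., X) = +1

p1 X@[..OO/X.X.]: (0,0)[X.OO/X.X.]-1 (0,1)[.XOO/X.X.]+0 (1,1)[..OO/XXX.]+1* (1,3)[..OO/X.XX]-1
p2 O@[..OO/XXX.] terminal -1; root [..OO/X.X.] d8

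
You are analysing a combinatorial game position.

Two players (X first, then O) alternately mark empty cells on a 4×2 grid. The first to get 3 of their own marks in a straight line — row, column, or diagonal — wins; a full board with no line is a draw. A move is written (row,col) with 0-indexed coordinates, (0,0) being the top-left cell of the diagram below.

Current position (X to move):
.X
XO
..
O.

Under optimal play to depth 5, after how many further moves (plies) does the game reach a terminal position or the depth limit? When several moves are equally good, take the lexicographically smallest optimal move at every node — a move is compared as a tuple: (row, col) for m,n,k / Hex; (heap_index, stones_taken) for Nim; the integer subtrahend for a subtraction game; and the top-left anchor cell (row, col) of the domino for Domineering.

p1 X@[.X/XO/../O.]: (0,0)[XX/XO/../O.]+0* (2,0)[.X/XO/X./O.]+0 (2,1)[.X/XO/.X/O.]+0 (3,1)[.X/XO/../OX]+0
p2 O@[XX/XO/../O.]: (2,0)[XX/XO/O./O.]+0* (2,1)[XX/XO/.O/O.]-1 (3,1)[XX/XO/../OO]-1
p3 X@[XX/XO/O./O.]: (2,1)[XX/XO/OX/O.]+0* (3,1)[XX/XO/O./OX]+0
p4 O@[XX/XO/OX/O.]: (3,1)[XX/XO/OX/OO]+0*
p5 X@[XX/XO/OX/OO] terminal +0; root [.X/XO/../O.] d5

PV length from [.X/XO/../O.]: 4 plies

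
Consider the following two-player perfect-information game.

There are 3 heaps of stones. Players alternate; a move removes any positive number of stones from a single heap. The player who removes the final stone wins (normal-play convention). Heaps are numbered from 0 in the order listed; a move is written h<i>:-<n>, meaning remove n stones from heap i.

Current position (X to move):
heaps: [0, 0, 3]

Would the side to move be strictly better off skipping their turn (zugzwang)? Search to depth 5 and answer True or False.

ply 1, X at (0,0,3) | h2:-1=-1→(0,0,2); h2:-2=-1→(0,0,1); h2:-3=+1→(0,0,0)*
ply 2: (0,0,0) is terminal -1 (O); from (0,0,3) depth 5
if X skipped the turn, O would face:
~ ply 1, O at (0,0,3) | h2:-1=-1→(0,0,2); h2:-2=-1→(0,0,1); h2:-3=+1→(0,0,0)*
~ ply 2: (0,0,0) is terminal -1 (X); from (0,0,3) depth 5
compare (X): move=+1 vs pass=-1

zugzwang((0,0,3), X) = False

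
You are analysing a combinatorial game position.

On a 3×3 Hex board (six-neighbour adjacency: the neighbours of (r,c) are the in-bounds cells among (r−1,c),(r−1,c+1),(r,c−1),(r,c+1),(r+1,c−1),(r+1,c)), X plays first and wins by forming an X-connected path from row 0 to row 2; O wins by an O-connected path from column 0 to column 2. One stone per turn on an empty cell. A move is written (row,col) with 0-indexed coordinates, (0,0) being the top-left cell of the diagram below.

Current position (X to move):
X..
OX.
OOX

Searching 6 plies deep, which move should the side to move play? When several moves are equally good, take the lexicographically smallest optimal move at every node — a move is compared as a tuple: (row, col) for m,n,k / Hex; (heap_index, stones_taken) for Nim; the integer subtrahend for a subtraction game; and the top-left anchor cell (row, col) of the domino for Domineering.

X's best at [X../OX./OOX]: (1,2)

[X../OX./OOX] X move#1: (0,1):-1/XX./OX./OOX, (0,2):-1/X.X/OX./OOX, (1,2):+1/X../OXX/OOX*
[X../OXX/OOX] O move#2: (0,1):-1/XO./OXX/OOX*, (0,2):-1/X.O/OXX/OOX
[XO./OXX/OOX] X move#3: (0,2):+1/XOX/OXX/OOX*
[XOX/OXX/OOX] end (terminal -1, O#4); searched X../OX./OOX to 6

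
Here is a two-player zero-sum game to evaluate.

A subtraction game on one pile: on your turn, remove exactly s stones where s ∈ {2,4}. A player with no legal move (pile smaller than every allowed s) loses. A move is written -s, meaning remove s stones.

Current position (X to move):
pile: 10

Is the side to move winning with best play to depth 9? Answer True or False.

p1 X@[10]: -2[8]-1 -4[6]+1*
p2 O@[6]: -2[4]-1* -4[2]-1
p3 X@[4]: -2[2]-1 -4[0]+1*
p4 O@[0] terminal -1; root [10] d9

X winning at [10]: True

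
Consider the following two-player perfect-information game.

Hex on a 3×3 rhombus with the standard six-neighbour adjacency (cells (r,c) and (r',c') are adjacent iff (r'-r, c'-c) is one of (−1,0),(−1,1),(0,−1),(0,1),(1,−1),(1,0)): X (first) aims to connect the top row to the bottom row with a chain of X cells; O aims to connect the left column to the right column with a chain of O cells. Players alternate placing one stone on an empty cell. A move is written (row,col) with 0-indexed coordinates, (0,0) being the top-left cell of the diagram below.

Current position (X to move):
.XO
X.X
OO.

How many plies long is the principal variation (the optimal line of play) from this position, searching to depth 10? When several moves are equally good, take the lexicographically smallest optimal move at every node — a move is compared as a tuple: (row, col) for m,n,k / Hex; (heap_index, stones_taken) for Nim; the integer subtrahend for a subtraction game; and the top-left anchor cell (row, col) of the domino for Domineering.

p1 X@[.XO/X.X/OO.]: (0,0)[XXO/X.X/OO.]-1* (1,1)[.XO/XXX/OO.]-1 (2,2)[.XO/X.X/OOX]-1
p2 O@[XXO/X.X/OO.]: (1,1)[XXO/XOX/OO.]+1* (2,2)[XXO/X.X/OOO]+1
p3 X@[XXO/XOX/OO.] terminal -1; root [.XO/X.X/OO.] d10

PV length from [.XO/X.X/OO.]: 2 plies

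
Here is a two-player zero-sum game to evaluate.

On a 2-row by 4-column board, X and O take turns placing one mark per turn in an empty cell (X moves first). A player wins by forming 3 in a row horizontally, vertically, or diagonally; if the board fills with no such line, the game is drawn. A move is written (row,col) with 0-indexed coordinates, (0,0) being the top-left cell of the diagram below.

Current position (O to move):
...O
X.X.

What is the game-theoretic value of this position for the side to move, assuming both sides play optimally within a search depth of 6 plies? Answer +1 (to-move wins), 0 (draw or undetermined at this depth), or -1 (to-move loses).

value(...O/X.X., O) = 0

[...O/X.X.] O move#1: (0,0):-1/O..O/X.X., (0,1):-1/.O.O/X.X., (0,2):-1/..OO/X.X., (1,1):+0/...O/XOX.*, (1,3):-1/...O/X.XO
[...O/XOX.] X move#2: (0,0):+0/X..O/XOX.*, (0,1):+0/.X.O/XOX., (0,2):+0/..XO/XOX., (1,3):+0/...O/XOXX
[X..O/XOX.] O move#3: (0,1):+0/XO.O/XOX.*, (0,2):+0/X.OO/XOX., (1,3):+0/X..O/XOXO
[XO.O/XOX.] X move#4: (0,2):+0/XOXO/XOX.*, (1,3):-1/XO.O/XOXX
[XOXO/XOX.] O move#5: (1,3):+0/XOXO/XOXO*
[XOXO/XOXO] end (terminal +0, X#6); searched ...O/X.X. to 6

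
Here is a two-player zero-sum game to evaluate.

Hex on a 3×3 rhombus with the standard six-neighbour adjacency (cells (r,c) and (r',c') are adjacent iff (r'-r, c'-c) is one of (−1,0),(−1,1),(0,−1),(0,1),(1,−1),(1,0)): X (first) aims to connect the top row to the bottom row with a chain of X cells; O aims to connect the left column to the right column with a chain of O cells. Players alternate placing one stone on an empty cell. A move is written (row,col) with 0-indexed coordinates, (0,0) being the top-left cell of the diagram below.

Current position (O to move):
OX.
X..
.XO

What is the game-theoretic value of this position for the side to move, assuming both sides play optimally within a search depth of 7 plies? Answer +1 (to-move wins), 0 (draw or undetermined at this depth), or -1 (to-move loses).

ply 1, O at OX./X../.XO | (0,2)=-1→OXO/X../.XO*; (1,1)=-1→OX./XO./.XO; (1,2)=-1→OX./X.O/.XO; (2,0)=-1→OX./X../OXO
ply 2, X at OXO/X../.XO | (1,1)=+1→OXO/XX./.XO*; (1,2)=+1→OXO/X.X/.XO; (2,0)=+1→OXO/X../XXO
ply 3: OXO/XX./.XO is terminal -1 (O); from OX./X../.XO depth 7

value(OX./X../.XO, O) = -1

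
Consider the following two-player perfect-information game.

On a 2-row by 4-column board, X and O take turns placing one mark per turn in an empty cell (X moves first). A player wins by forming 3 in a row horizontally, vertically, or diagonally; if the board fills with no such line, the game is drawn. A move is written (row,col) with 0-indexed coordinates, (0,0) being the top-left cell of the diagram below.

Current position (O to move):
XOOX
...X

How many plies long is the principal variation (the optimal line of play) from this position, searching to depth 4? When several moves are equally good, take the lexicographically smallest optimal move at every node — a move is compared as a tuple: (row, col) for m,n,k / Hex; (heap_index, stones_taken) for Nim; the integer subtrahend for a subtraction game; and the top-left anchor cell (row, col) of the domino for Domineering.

PV length from [XOOX/...X]: 3 plies

ply 1, O at XOOX/...X | (1,0)=+0→XOOX/O..X*; (1,1)=+0→XOOX/.O.X; (1,2)=+0→XOOX/..OX
ply 2, X at XOOX/O..X | (1,1)=+0→XOOX/OX.X*; (1,2)=+0→XOOX/O.XX
ply 3, O at XOOX/OX.X | (1,2)=+0→XOOX/OXOX*
ply 4: XOOX/OXOX is terminal +0 (X); from XOOX/...X depth 4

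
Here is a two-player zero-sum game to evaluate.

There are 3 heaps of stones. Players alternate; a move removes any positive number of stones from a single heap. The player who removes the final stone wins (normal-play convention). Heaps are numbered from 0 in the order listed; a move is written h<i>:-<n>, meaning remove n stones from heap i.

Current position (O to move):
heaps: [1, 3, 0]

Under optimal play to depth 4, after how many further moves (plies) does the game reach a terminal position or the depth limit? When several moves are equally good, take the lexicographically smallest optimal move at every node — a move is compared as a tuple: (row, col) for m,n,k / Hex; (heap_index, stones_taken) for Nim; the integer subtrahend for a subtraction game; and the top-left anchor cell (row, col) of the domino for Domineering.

PV length from [(1,3,0)]: 3 plies

ply 1, O at (1,3,0) | h0:-1=-1→(0,3,0); h1:-1=-1→(1,2,0); h1:-2=+1→(1,1,0)*; h1:-3=-1→(1,0,0)
ply 2, X at (1,1,0) | h0:-1=-1→(0,1,0)*; h1:-1=-1→(1,0,0)
ply 3, O at (0,1,0) | h1:-1=+1→(0,0,0)*
ply 4: (0,0,0) is terminal -1 (X); from (1,3,0) depth 4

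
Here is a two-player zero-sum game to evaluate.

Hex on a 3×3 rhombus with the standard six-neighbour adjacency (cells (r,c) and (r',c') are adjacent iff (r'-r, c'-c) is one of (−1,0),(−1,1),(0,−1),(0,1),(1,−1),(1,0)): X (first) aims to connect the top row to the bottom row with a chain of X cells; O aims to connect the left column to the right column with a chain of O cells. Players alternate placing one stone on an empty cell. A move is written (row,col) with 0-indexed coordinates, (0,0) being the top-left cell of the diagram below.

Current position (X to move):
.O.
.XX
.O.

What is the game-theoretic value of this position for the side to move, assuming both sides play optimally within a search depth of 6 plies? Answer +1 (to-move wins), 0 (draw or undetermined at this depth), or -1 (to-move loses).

[.O./.XX/.O.] X move#1: (0,0):+1/XO./.XX/.O.*, (0,2):+1/.OX/.XX/.O., (1,0):+1/.O./XXX/.O., (2,0):-1/.O./.XX/XO., (2,2):-1/.O./.XX/.OX
[XO./.XX/.O.] O move#2: (0,2):-1/XOO/.XX/.O.*, (1,0):-1/XO./OXX/.O., (2,0):-1/XO./.XX/OO., (2,2):-1/XO./.XX/.OO
[XOO/.XX/.O.] X move#3: (1,0):+1/XOO/XXX/.O.*, (2,0):-1/XOO/.XX/XO., (2,2):-1/XOO/.XX/.OX
[XOO/XXX/.O.] O move#4: (2,0):-1/XOO/XXX/OO.*, (2,2):-1/XOO/XXX/.OO
[XOO/XXX/OO.] X move#5: (2,2):+1/XOO/XXX/OOX*
[XOO/XXX/OOX] end (terminal -1, O#6); searched .O./.XX/.O. to 6

value(.O./.XX/.O., X) = +1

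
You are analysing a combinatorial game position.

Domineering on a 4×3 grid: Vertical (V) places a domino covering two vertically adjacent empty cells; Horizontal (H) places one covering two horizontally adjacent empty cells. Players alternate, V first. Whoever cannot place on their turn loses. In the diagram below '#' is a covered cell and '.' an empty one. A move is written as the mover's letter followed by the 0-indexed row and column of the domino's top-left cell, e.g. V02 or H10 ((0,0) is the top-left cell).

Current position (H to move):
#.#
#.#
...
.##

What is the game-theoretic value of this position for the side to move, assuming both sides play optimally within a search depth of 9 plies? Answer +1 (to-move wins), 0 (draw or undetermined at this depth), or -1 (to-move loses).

value(#.#/#.#/.../.##, H) = -1

p1 H@[#.#/#.#/.../.##]: H20[#.#/#.#/##./.##]-1* H21[#.#/#.#/.##/.##]-1
p2 V@[#.#/#.#/##./.##]: V01[###/###/##./.##]+1*
p3 H@[###/###/##./.##] terminal -1; root [#.#/#.#/.../.##] d9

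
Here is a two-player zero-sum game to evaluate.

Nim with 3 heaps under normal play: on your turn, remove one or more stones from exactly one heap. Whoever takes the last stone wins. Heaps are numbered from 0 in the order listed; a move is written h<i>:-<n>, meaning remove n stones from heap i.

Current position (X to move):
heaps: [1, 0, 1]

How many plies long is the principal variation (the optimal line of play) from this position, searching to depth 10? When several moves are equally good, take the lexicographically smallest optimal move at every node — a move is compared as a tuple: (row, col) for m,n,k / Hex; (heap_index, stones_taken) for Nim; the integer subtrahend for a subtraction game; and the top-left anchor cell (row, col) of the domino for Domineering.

PV length from [(1,0,1)]: 2 plies

[(1,0,1)] X move#1: h0:-1:-1/(0,0,1)*, h2:-1:-1/(1,0,0)
[(0,0,1)] O move#2: h2:-1:+1/(0,0,0)*
[(0,0,0)] end (terminal -1, X#3); searched (1,0,1) to 10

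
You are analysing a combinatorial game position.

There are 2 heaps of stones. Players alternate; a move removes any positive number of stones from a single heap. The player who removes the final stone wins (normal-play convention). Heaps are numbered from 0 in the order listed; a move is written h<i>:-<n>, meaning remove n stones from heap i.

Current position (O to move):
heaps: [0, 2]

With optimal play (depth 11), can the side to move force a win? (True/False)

ply 1, O at (0,2) | h1:-1=-1→(0,1); h1:-2=+1→(0,0)*
ply 2: (0,0) is terminal -1 (X); from (0,2) depth 11

O winning at [(0,2)]: True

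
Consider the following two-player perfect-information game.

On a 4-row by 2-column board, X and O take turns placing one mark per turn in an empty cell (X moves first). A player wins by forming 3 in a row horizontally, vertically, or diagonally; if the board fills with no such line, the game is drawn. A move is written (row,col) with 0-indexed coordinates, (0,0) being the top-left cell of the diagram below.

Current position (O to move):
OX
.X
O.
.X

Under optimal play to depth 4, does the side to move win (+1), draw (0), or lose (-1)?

p1 O@[OX/.X/O./.X]: (1,0)[OX/OX/O./.X]+1* (2,1)[OX/.X/OO/.X]+0 (3,0)[OX/.X/O./OX]-1
p2 X@[OX/OX/O./.X] terminal -1; root [OX/.X/O./.X] d4

value(OX/.X/O./.X, O) = +1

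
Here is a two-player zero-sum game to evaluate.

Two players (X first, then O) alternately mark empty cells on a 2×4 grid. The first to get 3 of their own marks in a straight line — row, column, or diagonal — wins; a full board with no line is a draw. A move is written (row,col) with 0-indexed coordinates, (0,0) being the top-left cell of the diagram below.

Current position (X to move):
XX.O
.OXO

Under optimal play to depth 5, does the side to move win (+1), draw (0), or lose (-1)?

p1 X@[XX.O/.OXO]: (0,2)[XXXO/.OXO]+1* (1,0)[XX.O/XOXO]+0
p2 O@[XXXO/.OXO] terminal -1; root [XX.O/.OXO] d5

value(XX.O/.OXO, X) = +1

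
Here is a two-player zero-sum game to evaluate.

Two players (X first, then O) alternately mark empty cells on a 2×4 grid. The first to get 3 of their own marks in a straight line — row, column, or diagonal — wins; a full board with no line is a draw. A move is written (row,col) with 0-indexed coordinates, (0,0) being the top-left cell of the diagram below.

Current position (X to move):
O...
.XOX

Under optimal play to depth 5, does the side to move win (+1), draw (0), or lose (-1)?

value(O.../.XOX, X) = 0

p1 X@[O.../.XOX]: (0,1)[OX../.XOX]+0* (0,2)[O.X./.XOX]+0 (0,3)[O..X/.XOX]+0 (1,0)[O.../XXOX]+0
p2 O@[OX../.XOX]: (0,2)[OXO./.XOX]+0* (0,3)[OX.O/.XOX]+0 (1,0)[OX../OXOX]+0
p3 X@[OXO./.XOX]: (0,3)[OXOX/.XOX]+0* (1,0)[OXO./XXOX]+0
p4 O@[OXOX/.XOX]: (1,0)[OXOX/OXOX]+0*
p5 X@[OXOX/OXOX] terminal +0; root [O.../.XOX] d5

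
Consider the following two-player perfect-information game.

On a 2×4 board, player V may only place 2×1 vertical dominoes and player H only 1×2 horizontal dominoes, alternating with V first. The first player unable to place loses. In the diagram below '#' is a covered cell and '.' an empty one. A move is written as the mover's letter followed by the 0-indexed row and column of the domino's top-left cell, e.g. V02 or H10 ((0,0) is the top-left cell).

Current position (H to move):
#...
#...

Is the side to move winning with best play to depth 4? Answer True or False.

H winning at [#.../#...]: True

p1 H@[#.../#...]: H01[###./#...]+1* H02[#.##/#...]+1 H11[#.../###.]+1 H12[#.../#.##]+1
p2 V@[###./#...]: V03[####/#..#]-1*
p3 H@[####/#..#]: H11[####/####]+1*
p4 V@[####/####] terminal -1; root [#.../#...] d4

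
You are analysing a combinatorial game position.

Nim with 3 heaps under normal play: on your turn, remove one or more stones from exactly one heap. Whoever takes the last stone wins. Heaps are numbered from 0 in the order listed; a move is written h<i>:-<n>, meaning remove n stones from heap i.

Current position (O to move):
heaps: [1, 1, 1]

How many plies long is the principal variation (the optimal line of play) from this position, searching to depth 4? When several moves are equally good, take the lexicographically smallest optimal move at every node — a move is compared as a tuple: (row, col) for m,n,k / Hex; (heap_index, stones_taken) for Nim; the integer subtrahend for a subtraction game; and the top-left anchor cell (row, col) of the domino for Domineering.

PV length from [(1,1,1)]: 3 plies

ply 1, O at (1,1,1) | h0:-1=+1→(0,1,1)*; h1:-1=+1→(1,0,1); h2:-1=+1→(1,1,0)
ply 2, X at (0,1,1) | h1:-1=-1→(0,0,1)*; h2:-1=-1→(0,1,0)
ply 3, O at (0,0,1) | h2:-1=+1→(0,0,0)*
ply 4: (0,0,0) is terminal -1 (X); from (1,1,1) depth 4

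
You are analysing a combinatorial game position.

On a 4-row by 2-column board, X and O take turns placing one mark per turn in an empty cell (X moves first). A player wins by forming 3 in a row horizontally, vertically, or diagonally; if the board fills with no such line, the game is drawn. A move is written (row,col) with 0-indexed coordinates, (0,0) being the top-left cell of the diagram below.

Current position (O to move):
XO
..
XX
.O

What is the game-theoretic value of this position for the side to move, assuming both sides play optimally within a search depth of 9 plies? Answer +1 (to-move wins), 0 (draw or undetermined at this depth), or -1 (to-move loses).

[XO/../XX/.O] O move#1: (1,0):+0/XO/O./XX/.O*, (1,1):-1/XO/.O/XX/.O, (3,0):-1/XO/../XX/OO
[XO/O./XX/.O] X move#2: (1,1):+0/XO/OX/XX/.O*, (3,0):+0/XO/O./XX/XO
[XO/OX/XX/.O] O move#3: (3,0):+0/XO/OX/XX/OO*
[XO/OX/XX/OO] end (terminal +0, X#4); searched XO/../XX/.O to 9

value(XO/../XX/.O, O) = 0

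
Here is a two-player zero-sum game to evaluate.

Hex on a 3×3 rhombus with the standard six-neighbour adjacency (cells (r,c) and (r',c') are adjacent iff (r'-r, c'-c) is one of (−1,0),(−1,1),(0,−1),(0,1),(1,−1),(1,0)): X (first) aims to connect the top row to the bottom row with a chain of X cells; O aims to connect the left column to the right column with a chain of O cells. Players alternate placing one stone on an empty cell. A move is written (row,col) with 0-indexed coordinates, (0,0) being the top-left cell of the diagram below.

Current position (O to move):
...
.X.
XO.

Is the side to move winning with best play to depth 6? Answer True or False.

p1 O@[.../.X./XO.]: (0,0)[O../.X./XO.]-1* (0,1)[.O./.X./XO.]-1 (0,2)[..O/.X./XO.]-1 (1,0)[.../OX./XO.]-1 (1,2)[.../.XO/XO.]-1 (2,2)[.../.X./XOO]-1
p2 X@[O../.X./XO.]: (0,1)[OX./.X./XO.]+1* (0,2)[O.X/.X./XO.]+1 (1,0)[O../XX./XO.]+1 (1,2)[O../.XX/XO.]+1 (2,2)[O../.X./XOX]+1
p3 O@[OX./.X./XO.] terminal -1; root [.../.X./XO.] d6

O winning at [.../.X./XO.]: False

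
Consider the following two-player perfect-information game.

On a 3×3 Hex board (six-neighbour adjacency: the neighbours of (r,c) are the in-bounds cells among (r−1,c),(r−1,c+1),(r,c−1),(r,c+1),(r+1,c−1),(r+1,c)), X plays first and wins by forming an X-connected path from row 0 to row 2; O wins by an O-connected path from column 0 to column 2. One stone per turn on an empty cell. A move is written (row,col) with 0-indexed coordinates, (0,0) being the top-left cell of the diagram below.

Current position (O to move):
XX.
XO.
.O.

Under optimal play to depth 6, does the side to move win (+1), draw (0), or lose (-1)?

value(XX./XO./.O., O) = +1

ply 1, O at XX./XO./.O. | (0,2)=-1→XXO/XO./.O.; (1,2)=-1→XX./XOO/.O.; (2,0)=+1→XX./XO./OO.*; (2,2)=-1→XX./XO./.OO
ply 2, X at XX./XO./OO. | (0,2)=-1→XXX/XO./OO.*; (1,2)=-1→XX./XOX/OO.; (2,2)=-1→XX./XO./OOX
ply 3, O at XXX/XO./OO. | (1,2)=+1→XXX/XOO/OO.*; (2,2)=+1→XXX/XO./OOO
ply 4: XXX/XOO/OO. is terminal -1 (X); from XX./XO./.O. depth 6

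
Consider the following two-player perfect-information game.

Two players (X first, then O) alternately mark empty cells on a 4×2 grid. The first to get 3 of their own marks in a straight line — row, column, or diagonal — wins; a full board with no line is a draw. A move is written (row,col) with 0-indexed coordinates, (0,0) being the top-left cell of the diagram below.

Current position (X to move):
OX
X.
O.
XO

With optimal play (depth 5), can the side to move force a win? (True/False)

X winning at [OX/X./O./XO]: False

p1 X@[OX/X./O./XO]: (1,1)[OX/XX/O./XO]+0* (2,1)[OX/X./OX/XO]+0
p2 O@[OX/XX/O./XO]: (2,1)[OX/XX/OO/XO]+0*
p3 X@[OX/XX/OO/XO] terminal +0; root [OX/X./O./XO] d5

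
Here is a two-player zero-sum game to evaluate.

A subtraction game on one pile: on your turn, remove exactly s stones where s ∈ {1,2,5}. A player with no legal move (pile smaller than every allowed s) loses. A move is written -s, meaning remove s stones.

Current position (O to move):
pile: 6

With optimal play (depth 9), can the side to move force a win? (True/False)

O winning at [6]: False

ply 1, O at 6 | -1=-1→5*; -2=-1→4; -5=-1→1
ply 2, X at 5 | -1=-1→4; -2=+1→3*; -5=+1→0
ply 3, O at 3 | -1=-1→2*; -2=-1→1
ply 4, X at 2 | -1=-1→1; -2=+1→0*
ply 5: 0 is terminal -1 (O); from 6 depth 9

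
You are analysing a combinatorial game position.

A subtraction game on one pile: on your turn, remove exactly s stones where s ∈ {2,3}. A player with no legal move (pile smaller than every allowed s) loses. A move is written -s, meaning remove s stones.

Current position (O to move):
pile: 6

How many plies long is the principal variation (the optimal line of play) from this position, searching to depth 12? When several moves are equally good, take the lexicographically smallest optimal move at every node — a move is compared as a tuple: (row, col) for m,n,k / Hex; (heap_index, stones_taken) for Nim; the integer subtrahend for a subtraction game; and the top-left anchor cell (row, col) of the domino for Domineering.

PV length from [6]: 2 plies

[6] O move#1: -2:-1/4*, -3:-1/3
[4] X move#2: -2:-1/2, -3:+1/1*
[1] end (terminal -1, O#3); searched 6 to 12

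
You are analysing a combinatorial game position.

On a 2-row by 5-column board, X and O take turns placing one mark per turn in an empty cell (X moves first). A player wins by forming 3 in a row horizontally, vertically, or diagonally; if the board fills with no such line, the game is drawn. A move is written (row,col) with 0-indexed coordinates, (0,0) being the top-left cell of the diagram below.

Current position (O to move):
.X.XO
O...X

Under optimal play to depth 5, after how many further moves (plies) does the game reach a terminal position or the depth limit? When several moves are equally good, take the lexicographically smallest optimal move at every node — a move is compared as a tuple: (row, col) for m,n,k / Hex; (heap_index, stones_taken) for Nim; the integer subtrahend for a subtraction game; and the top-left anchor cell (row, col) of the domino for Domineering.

[.X.XO/O...X] O move#1: (0,0):-1/OX.XO/O...X, (0,2):+0/.XOXO/O...X*, (1,1):-1/.X.XO/OO..X, (1,2):-1/.X.XO/O.O.X, (1,3):-1/.X.XO/O..OX
[.XOXO/O...X] X move#2: (0,0):+0/XXOXO/O...X*, (1,1):+0/.XOXO/OX..X, (1,2):+0/.XOXO/O.X.X, (1,3):+0/.XOXO/O..XX
[XXOXO/O...X] O move#3: (1,1):+0/XXOXO/OO..X*, (1,2):+0/XXOXO/O.O.X, (1,3):+0/XXOXO/O..OX
[XXOXO/OO..X] X move#4: (1,2):+0/XXOXO/OOX.X*, (1,3):-1/XXOXO/OO.XX
[XXOXO/OOX.X] O move#5: (1,3):+0/XXOXO/OOXOX*
[XXOXO/OOXOX] end (terminal +0, X#6); searched .X.XO/O...X to 5

PV length from [.X.XO/O...X]: 5 plies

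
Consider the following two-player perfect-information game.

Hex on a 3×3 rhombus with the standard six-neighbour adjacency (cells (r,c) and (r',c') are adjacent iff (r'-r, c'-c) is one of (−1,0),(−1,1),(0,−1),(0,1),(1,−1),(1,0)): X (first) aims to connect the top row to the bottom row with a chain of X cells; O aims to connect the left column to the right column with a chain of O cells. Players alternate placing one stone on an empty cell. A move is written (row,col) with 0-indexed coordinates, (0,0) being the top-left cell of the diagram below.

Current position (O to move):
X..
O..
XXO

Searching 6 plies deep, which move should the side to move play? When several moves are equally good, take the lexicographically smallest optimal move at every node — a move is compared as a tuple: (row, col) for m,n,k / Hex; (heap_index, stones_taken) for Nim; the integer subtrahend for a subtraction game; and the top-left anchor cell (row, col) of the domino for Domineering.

O's best at [X../O../XXO]: (0,2)

[X../O../XXO] O move#1: (0,1):-1/XO./O../XXO, (0,2):+1/X.O/O../XXO*, (1,1):+1/X../OO./XXO, (1,2):-1/X../O.O/XXO
[X.O/O../XXO] X move#2: (0,1):-1/XXO/O../XXO*, (1,1):-1/X.O/OX./XXO, (1,2):-1/X.O/O.X/XXO
[XXO/O../XXO] O move#3: (1,1):+1/XXO/OO./XXO*, (1,2):-1/XXO/O.O/XXO
[XXO/OO./XXO] end (terminal -1, X#4); searched X../O../XXO to 6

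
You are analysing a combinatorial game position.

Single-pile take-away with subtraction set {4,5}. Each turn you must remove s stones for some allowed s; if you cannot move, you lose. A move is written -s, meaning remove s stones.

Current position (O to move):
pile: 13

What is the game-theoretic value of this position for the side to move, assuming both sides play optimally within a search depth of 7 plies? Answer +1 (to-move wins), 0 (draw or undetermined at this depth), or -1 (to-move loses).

value(13, O) = +1

[13] O move#1: -4:+1/9*, -5:-1/8
[9] X move#2: -4:-1/5*, -5:-1/4
[5] O move#3: -4:+1/1*, -5:+1/0
[1] end (terminal -1, X#4); searched 13 to 7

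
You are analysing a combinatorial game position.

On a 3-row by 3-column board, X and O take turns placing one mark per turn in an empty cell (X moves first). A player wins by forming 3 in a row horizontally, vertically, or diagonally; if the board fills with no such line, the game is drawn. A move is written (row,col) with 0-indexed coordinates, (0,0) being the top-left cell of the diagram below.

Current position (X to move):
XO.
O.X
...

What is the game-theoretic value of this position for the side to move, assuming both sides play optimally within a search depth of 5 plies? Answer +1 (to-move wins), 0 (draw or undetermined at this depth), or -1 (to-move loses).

ply 1, X at XO./O.X/... | (0,2)=+0→XOX/O.X/...; (1,1)=+0→XO./OXX/...; (2,0)=+0→XO./O.X/X..; (2,1)=+0→XO./O.X/.X.; (2,2)=+1→XO./O.X/..X*
ply 2, O at XO./O.X/..X | (0,2)=-1→XOO/O.X/..X*; (1,1)=-1→XO./OOX/..X; (2,0)=-1→XO./O.X/O.X; (2,1)=-1→XO./O.X/.OX
ply 3, X at XOO/O.X/..X | (1,1)=+1→XOO/OXX/..X*; (2,0)=+1→XOO/O.X/X.X; (2,1)=+1→XOO/O.X/.XX
ply 4: XOO/OXX/..X is terminal -1 (O); from XO./O.X/... depth 5

value(XO./O.X/..., X) = +1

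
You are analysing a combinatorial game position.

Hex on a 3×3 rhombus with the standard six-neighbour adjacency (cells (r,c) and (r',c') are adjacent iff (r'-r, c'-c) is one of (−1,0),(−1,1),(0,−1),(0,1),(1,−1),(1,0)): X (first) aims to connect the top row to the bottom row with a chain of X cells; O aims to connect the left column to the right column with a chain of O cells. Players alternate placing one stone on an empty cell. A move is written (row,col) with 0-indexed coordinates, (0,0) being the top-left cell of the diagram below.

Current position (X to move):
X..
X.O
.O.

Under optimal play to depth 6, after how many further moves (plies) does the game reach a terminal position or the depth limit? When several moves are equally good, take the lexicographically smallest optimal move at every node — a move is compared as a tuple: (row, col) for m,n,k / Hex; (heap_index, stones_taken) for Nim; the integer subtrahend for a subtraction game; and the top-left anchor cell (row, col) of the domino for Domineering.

p1 X@[X../X.O/.O.]: (0,1)[XX./X.O/.O.]-1 (0,2)[X.X/X.O/.O.]-1 (1,1)[X../XXO/.O.]-1 (2,0)[X../X.O/XO.]+1* (2,2)[X../X.O/.OX]-1
p2 O@[X../X.O/XO.] terminal -1; root [X../X.O/.O.] d6

PV length from [X../X.O/.O.]: 1 ply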